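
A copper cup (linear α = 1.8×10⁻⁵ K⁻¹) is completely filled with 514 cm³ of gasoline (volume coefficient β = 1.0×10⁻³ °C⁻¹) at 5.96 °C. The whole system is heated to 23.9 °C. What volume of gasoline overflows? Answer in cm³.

8.72 cm³

The cup also expands: β_container ≈ 3α = 5.4×10⁻⁵ /K
Net overflow = V₀(β_liq − 3α_cont)ΔT
β − 3α = 1.00×10⁻³ − 5.4×10⁻⁵ = 9.46×10⁻⁴ /K; ΔT = 17.94 K
ΔV = 514 × 9.46×10⁻⁴ × 17.94 = 8.72 cm³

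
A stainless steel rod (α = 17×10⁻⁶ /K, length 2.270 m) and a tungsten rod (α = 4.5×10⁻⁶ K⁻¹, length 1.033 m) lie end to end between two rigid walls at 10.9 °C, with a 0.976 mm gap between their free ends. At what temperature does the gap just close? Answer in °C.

Gap closes when ΔL₁ + ΔL₂ = 0.976 mm = 9.76×10⁻⁴ m
(α₁L₁ + α₂L₂)ΔT = g
α₁L₁ + α₂L₂ = 17×10⁻⁶×2.270 + 4.5×10⁻⁶×1.033 = 4.32385×10⁻⁵ m/K
ΔT = 9.76×10⁻⁴ / 4.32385×10⁻⁵ = 22.572 K
T = 10.9 + 22.572 = 33.472 °C

T = 33.5 °C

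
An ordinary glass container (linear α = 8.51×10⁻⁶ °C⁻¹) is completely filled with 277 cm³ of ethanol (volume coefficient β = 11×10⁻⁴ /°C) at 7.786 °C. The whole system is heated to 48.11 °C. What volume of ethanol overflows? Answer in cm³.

12.0 cm³

The container also expands: β_container ≈ 3α = 2.553×10⁻⁵ /K
Net overflow = V₀(β_liq − 3α_cont)ΔT
β − 3α = 1.10×10⁻³ − 2.553×10⁻⁵ = 1.07447×10⁻³ /K; ΔT = 40.324 K
ΔV = 277 × 1.07447×10⁻³ × 40.324 = 12.0 cm³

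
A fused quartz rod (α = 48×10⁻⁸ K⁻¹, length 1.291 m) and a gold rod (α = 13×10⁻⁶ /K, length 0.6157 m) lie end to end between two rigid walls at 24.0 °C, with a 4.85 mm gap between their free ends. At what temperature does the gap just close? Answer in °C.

T = 586 °C

Gap closes when ΔL₁ + ΔL₂ = 4.85 mm = 4.85×10⁻³ m
(α₁L₁ + α₂L₂)ΔT = g
α₁L₁ + α₂L₂ = 48×10⁻⁸×1.291 + 13×10⁻⁶×0.6157 = 8.62378×10⁻⁶ m/K
ΔT = 4.85×10⁻³ / 8.62378×10⁻⁶ = 562.40 K
T = 24.0 + 562.40 = 586.40 °C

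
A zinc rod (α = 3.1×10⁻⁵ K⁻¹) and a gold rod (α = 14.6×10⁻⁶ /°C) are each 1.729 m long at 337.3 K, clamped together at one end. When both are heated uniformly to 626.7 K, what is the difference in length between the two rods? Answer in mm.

ΔT = 289.4 K
zinc: ΔL = 3.1×10⁻⁵ × 1.729 m × 289.4 = 1.5512×10⁻² m = 15.512 mm
gold: ΔL = 14.6×10⁻⁶ × 1.729 m × 289.4 = 7.3054×10⁻³ m = 7.3054 mm
difference = 15.512 − 7.3054 = 8.2066 mm

8.21 mm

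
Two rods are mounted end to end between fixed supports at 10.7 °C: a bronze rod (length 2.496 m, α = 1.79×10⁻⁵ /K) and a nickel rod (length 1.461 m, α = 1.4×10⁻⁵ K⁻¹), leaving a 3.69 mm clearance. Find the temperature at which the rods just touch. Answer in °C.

Gap closes when ΔL₁ + ΔL₂ = 3.69 mm = 3.69×10⁻³ m
(α₁L₁ + α₂L₂)ΔT = g
α₁L₁ + α₂L₂ = 1.79×10⁻⁵×2.496 + 1.4×10⁻⁵×1.461 = 6.51324×10⁻⁵ m/K
ΔT = 3.69×10⁻³ / 6.51324×10⁻⁵ = 56.654 K
T = 10.7 + 56.654 = 67.354 °C

T = 67.4 °C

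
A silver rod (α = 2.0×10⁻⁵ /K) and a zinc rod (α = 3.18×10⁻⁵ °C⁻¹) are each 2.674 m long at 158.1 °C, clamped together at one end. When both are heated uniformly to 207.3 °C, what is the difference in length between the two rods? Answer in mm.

1.55 mm

ΔT = 49.2 K
silver: ΔL = 2.0×10⁻⁵ × 2.674 m × 49.2 = 2.6312×10⁻³ m = 2.6312 mm
zinc: ΔL = 3.18×10⁻⁵ × 2.674 m × 49.2 = 4.1836×10⁻³ m = 4.1836 mm
difference = 4.1836 − 2.6312 = 1.5524 mm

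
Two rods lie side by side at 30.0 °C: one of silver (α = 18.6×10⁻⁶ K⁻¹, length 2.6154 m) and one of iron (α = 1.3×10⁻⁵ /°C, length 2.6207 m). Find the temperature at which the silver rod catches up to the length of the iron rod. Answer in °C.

T = 393.6 °C

L₁(1 + α₁ΔT) = L₂(1 + α₂ΔT) ⇒ ΔT = (L₂ − L₁)/(α₁L₁ − α₂L₂)
L₂ − L₁ = 2.6207 − 2.6154 = 5.30×10⁻³ m
α₁L₁ − α₂L₂ = 18.6×10⁻⁶×2.6154 − 1.3×10⁻⁵×2.6207 = 1.457734×10⁻⁵ m/K
ΔT = 5.30×10⁻³ / 1.457734×10⁻⁵ = 363.578 K
T = 30.0 + 363.578 = 393.578 °C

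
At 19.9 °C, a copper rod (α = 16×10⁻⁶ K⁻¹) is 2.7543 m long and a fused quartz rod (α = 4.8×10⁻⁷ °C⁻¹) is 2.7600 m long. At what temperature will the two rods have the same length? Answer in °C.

Equal length when α₁L₁ΔT − α₂L₂ΔT = L₂ − L₁ = 5.70×10⁻³ m
α₁L₁ = 4.40688×10⁻⁵, α₂L₂ = 1.3248×10⁻⁶ → Δ(αL) = 4.2744×10⁻⁵ m/K
ΔT = 5.70×10⁻³ / 4.2744×10⁻⁵ = 133.352 K, so T = 19.9 + 133.352 = 153.252 °C

T = 153.3 °C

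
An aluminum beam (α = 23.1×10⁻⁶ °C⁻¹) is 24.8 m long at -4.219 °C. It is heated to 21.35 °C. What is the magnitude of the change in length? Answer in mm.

ΔL = 14.6 mm

|ΔT| = |21.35 − (-4.219)| = 25.569 K
ΔL = αL₀ΔT = (23.1×10⁻⁶)(24.8)(25.569) = 1.46×10⁻² m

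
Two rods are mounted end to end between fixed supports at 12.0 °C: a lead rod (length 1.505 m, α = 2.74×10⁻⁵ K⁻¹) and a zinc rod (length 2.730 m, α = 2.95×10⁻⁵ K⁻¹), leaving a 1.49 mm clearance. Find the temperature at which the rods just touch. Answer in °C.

T = 24.2 °C

α₁L₁ = 4.1237×10⁻⁵ m/K, α₂L₂ = 8.0535×10⁻⁵ m/K → total 1.21772×10⁻⁴ m/K
ΔT = g/(α₁L₁+α₂L₂) = 1.49×10⁻³ / 1.21772×10⁻⁴ = 12.236 K
T = 12.0 + 12.236 = 24.236 °C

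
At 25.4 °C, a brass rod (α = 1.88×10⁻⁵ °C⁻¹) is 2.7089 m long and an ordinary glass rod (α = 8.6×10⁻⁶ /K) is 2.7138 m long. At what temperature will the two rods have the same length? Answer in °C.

T = 203.0 °C

Equal length when α₁L₁ΔT − α₂L₂ΔT = L₂ − L₁ = 4.90×10⁻³ m
α₁L₁ = 5.092732×10⁻⁵, α₂L₂ = 2.333868×10⁻⁵ → Δ(αL) = 2.758864×10⁻⁵ m/K
ΔT = 4.90×10⁻³ / 2.758864×10⁻⁵ = 177.609 K, so T = 25.4 + 177.609 = 203.009 °C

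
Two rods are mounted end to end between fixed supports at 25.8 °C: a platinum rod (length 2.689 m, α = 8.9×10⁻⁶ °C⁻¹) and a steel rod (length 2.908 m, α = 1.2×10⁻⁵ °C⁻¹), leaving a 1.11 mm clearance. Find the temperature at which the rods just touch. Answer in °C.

T = 44.7 °C

Gap closes when ΔL₁ + ΔL₂ = 1.11 mm = 1.11×10⁻³ m
(α₁L₁ + α₂L₂)ΔT = g
α₁L₁ + α₂L₂ = 8.9×10⁻⁶×2.689 + 1.2×10⁻⁵×2.908 = 5.88281×10⁻⁵ m/K
ΔT = 1.11×10⁻³ / 5.88281×10⁻⁵ = 18.869 K
T = 25.8 + 18.869 = 44.669 °C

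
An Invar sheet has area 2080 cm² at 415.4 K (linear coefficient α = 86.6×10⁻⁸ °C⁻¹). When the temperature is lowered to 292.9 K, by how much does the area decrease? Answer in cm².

ΔA = 0.441 cm²

Area coefficient ≈ 2α; |ΔT| = 122.5 K
ΔA = 2αA₀ΔT = 2(86.6×10⁻⁸)(2080)(122.5) = 0.441 cm²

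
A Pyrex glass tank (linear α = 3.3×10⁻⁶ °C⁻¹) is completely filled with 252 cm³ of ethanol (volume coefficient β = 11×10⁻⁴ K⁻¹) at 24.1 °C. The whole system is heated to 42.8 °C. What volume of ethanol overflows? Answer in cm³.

The tank also expands: β_container ≈ 3α = 9.9×10⁻⁶ /K
Net overflow = V₀(β_liq − 3α_cont)ΔT
β − 3α = 1.10×10⁻³ − 9.9×10⁻⁶ = 1.0901×10⁻³ /K; ΔT = 18.7 K
ΔV = 252 × 1.0901×10⁻³ × 18.7 = 5.14 cm³

5.14 cm³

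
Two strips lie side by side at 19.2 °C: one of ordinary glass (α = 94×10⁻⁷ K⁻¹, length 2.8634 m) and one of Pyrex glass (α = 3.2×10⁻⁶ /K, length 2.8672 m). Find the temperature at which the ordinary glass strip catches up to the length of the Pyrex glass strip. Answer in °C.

Equal length when α₁L₁ΔT − α₂L₂ΔT = L₂ − L₁ = 3.80×10⁻³ m
α₁L₁ = 2.691596×10⁻⁵, α₂L₂ = 9.17504×10⁻⁶ → Δ(αL) = 1.774092×10⁻⁵ m/K
ΔT = 3.80×10⁻³ / 1.774092×10⁻⁵ = 214.194 K, so T = 19.2 + 214.194 = 233.394 °C

T = 233.4 °C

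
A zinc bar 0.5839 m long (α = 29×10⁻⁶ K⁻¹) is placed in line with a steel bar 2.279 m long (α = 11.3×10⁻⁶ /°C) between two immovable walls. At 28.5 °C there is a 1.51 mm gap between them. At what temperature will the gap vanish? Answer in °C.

α₁L₁ = 1.69331×10⁻⁵ m/K, α₂L₂ = 2.57527×10⁻⁵ m/K → total 4.26858×10⁻⁵ m/K
ΔT = g/(α₁L₁+α₂L₂) = 1.51×10⁻³ / 4.26858×10⁻⁵ = 35.375 K
T = 28.5 + 35.375 = 63.875 °C

T = 63.9 °C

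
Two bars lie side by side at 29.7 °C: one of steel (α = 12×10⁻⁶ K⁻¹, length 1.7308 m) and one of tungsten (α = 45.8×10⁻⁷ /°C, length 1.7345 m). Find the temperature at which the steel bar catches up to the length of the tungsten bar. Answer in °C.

Equal length when α₁L₁ΔT − α₂L₂ΔT = L₂ − L₁ = 3.70×10⁻³ m
α₁L₁ = 2.07696×10⁻⁵, α₂L₂ = 7.94401×10⁻⁶ → Δ(αL) = 1.282559×10⁻⁵ m/K
ΔT = 3.70×10⁻³ / 1.282559×10⁻⁵ = 288.486 K, so T = 29.7 + 288.486 = 318.186 °C

T = 318.2 °C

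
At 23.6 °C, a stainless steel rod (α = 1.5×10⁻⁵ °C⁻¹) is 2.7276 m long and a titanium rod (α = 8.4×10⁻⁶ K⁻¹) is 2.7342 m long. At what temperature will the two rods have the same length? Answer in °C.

Equal length when α₁L₁ΔT − α₂L₂ΔT = L₂ − L₁ = 6.60×10⁻³ m
α₁L₁ = 4.0914×10⁻⁵, α₂L₂ = 2.296728×10⁻⁵ → Δ(αL) = 1.794672×10⁻⁵ m/K
ΔT = 6.60×10⁻³ / 1.794672×10⁻⁵ = 367.755 K, so T = 23.6 + 367.755 = 391.355 °C

T = 391.4 °C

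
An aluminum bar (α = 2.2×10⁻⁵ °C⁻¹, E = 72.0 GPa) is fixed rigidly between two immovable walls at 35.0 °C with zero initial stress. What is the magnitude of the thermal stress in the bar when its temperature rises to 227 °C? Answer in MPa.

Fully constrained: the free strain ε = αΔT is blocked, so σ = Eε = EαΔT.
|ΔT| = 192.0 K
σ = 72.0×10⁹ × 2.2×10⁻⁵ × 192.0 = 3.04×10⁸ Pa

σ = 304 MPa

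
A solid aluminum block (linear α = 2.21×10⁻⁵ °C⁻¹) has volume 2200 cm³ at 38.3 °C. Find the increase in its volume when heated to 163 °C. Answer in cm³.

ΔV = 18.2 cm³

Isotropic solid: β ≈ 3α = 6.6×10⁻⁵ /K; ΔT = 124.7 K
ΔV = 3αV₀ΔT = 3(2.21×10⁻⁵)(2200)(124.7) = 18.2 cm³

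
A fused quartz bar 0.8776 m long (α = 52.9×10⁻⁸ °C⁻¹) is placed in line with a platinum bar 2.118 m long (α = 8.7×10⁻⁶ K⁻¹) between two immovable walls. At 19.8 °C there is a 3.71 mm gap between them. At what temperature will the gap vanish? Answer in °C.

Gap closes when ΔL₁ + ΔL₂ = 3.71 mm = 3.71×10⁻³ m
(α₁L₁ + α₂L₂)ΔT = g
α₁L₁ + α₂L₂ = 52.9×10⁻⁸×0.8776 + 8.7×10⁻⁶×2.118 = 1.88908504×10⁻⁵ m/K
ΔT = 3.71×10⁻³ / 1.88908504×10⁻⁵ = 196.39 K
T = 19.8 + 196.39 = 216.19 °C

T = 216 °C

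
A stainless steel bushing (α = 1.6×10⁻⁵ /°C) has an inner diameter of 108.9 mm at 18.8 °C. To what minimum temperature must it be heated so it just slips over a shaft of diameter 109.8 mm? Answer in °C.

Required Δd = 109.8 − 108.9 = 0.9 mm
Δd = αd₀ΔT ⇒ ΔT = Δd/(αd₀) = 0.9 / (1.6×10⁻⁵ × 108.9) = 516.53 K
T_min = 18.8 + 516.53 = 535.33 °C

T = 535 °C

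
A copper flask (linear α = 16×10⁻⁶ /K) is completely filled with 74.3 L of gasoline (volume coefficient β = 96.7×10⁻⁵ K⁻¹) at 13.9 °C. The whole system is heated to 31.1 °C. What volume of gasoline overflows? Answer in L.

The flask also expands: β_container ≈ 3α = 4.8×10⁻⁵ /K
Net overflow = V₀(β_liq − 3α_cont)ΔT
β − 3α = 9.67×10⁻⁴ − 4.8×10⁻⁵ = 9.19×10⁻⁴ /K; ΔT = 17.2 K
ΔV = 74.3 × 9.19×10⁻⁴ × 17.2 = 1.17 L

1.17 L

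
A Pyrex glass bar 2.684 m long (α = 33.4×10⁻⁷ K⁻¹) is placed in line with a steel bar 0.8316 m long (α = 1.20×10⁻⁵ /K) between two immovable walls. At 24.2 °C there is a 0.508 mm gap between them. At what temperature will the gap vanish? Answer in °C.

T = 51.0 °C

Gap closes when ΔL₁ + ΔL₂ = 0.508 mm = 5.08×10⁻⁴ m
(α₁L₁ + α₂L₂)ΔT = g
α₁L₁ + α₂L₂ = 33.4×10⁻⁷×2.684 + 1.20×10⁻⁵×0.8316 = 1.894376×10⁻⁵ m/K
ΔT = 5.08×10⁻⁴ / 1.894376×10⁻⁵ = 26.816 K
T = 24.2 + 26.816 = 51.016 °C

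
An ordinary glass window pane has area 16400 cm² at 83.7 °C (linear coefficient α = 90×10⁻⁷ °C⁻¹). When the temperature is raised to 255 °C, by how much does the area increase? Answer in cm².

Area coefficient ≈ 2α; |ΔT| = 171.3 K
ΔA = 2αA₀ΔT = 2(90×10⁻⁷)(16400)(171.3) = 50.6 cm²

ΔA = 50.6 cm²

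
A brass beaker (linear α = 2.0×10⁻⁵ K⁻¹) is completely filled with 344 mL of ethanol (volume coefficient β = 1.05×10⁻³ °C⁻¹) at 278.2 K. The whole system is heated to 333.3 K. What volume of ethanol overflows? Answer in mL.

18.8 mL

The beaker also expands: β_container ≈ 3α = 6.0×10⁻⁵ /K
Net overflow = V₀(β_liq − 3α_cont)ΔT
β − 3α = 1.05×10⁻³ − 6.0×10⁻⁵ = 9.90×10⁻⁴ /K; ΔT = 55.1 K
ΔV = 344 × 9.90×10⁻⁴ × 55.1 = 18.8 mL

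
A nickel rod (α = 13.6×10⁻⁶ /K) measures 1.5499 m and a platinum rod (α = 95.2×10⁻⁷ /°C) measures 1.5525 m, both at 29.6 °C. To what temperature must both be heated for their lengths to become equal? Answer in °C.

Equal length when α₁L₁ΔT − α₂L₂ΔT = L₂ − L₁ = 2.60×10⁻³ m
α₁L₁ = 2.107864×10⁻⁵, α₂L₂ = 1.47798×10⁻⁵ → Δ(αL) = 6.29884×10⁻⁶ m/K
ΔT = 2.60×10⁻³ / 6.29884×10⁻⁶ = 412.774 K, so T = 29.6 + 412.774 = 442.374 °C

T = 442.4 °C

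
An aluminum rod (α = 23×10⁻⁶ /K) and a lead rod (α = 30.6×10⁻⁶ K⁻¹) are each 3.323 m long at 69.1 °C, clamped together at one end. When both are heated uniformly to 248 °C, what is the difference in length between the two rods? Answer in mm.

4.52 mm

ΔT = 178.9 K
aluminum: ΔL = 23×10⁻⁶ × 3.323 m × 178.9 = 1.3673×10⁻² m = 13.673 mm
lead: ΔL = 30.6×10⁻⁶ × 3.323 m × 178.9 = 1.8191×10⁻² m = 18.191 mm
difference = 18.191 − 13.673 = 4.518 mm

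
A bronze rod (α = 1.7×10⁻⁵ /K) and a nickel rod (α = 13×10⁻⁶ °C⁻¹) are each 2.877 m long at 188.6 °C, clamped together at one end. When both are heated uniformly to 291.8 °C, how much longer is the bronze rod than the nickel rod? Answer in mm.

ΔT = 103.2 K
bronze: ΔL = 1.7×10⁻⁵ × 2.877 m × 103.2 = 5.0474×10⁻³ m = 5.0474 mm
nickel: ΔL = 13×10⁻⁶ × 2.877 m × 103.2 = 3.8598×10⁻³ m = 3.8598 mm
difference = 5.0474 − 3.8598 = 1.1876 mm

1.19 mm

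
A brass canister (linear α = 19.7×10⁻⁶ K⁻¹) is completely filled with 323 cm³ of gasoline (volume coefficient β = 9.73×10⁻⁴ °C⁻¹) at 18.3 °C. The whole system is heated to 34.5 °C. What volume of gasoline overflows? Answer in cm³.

4.78 cm³

The canister also expands: β_container ≈ 3α = 5.91×10⁻⁵ /K
Net overflow = V₀(β_liq − 3α_cont)ΔT
β − 3α = 9.73×10⁻⁴ − 5.91×10⁻⁵ = 9.139×10⁻⁴ /K; ΔT = 16.2 K
ΔV = 323 × 9.139×10⁻⁴ × 16.2 = 4.78 cm³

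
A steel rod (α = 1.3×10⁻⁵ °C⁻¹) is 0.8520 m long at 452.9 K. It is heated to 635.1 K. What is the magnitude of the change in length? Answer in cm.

|ΔT| = |635.1 − 452.9| = 182.2 K
ΔL = αL₀ΔT = (1.3×10⁻⁵)(0.8520)(182.2) = 2.02×10⁻³ m

ΔL = 0.202 cm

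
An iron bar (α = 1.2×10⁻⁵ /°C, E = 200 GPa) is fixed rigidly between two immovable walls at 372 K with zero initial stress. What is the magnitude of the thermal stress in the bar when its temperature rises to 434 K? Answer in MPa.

Fully constrained: the free strain ε = αΔT is blocked, so σ = Eε = EαΔT.
|ΔT| = 62 K
σ = 200×10⁹ × 1.2×10⁻⁵ × 62 = 1.49×10⁸ Pa

σ = 149 MPa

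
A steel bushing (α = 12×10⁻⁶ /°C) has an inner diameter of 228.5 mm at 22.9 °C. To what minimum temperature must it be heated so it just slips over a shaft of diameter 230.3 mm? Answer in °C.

T = 679 °C

Required Δd = 230.3 − 228.5 = 1.8 mm
Δd = αd₀ΔT ⇒ ΔT = Δd/(αd₀) = 1.8 / (12×10⁻⁶ × 228.5) = 656.46 K
T_min = 22.9 + 656.46 = 679.36 °C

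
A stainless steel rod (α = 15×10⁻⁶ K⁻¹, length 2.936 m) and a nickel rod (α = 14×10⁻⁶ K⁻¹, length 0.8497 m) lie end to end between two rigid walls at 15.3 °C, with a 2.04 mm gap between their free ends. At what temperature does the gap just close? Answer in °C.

T = 51.8 °C

α₁L₁ = 4.404×10⁻⁵ m/K, α₂L₂ = 1.18958×10⁻⁵ m/K → total 5.59358×10⁻⁵ m/K
ΔT = g/(α₁L₁+α₂L₂) = 2.04×10⁻³ / 5.59358×10⁻⁵ = 36.470 K
T = 15.3 + 36.470 = 51.770 °C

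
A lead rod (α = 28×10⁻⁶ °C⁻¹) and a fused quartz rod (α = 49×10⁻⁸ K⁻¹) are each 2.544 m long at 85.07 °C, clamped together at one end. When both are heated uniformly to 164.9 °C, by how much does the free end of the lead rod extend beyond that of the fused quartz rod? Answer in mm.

5.59 mm

ΔT = 79.83 K
lead: ΔL = 28×10⁻⁶ × 2.544 m × 79.83 = 5.6865×10⁻³ m = 5.6865 mm
fused quartz: ΔL = 49×10⁻⁸ × 2.544 m × 79.83 = 9.9513×10⁻⁵ m = 0.099513 mm
difference = 5.6865 − 0.099513 = 5.586987 mm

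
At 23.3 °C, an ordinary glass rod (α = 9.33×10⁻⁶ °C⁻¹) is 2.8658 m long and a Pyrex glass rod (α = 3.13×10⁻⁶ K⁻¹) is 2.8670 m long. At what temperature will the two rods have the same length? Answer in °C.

Equal length when α₁L₁ΔT − α₂L₂ΔT = L₂ − L₁ = 1.20×10⁻³ m
α₁L₁ = 2.6737914×10⁻⁵, α₂L₂ = 8.97371×10⁻⁶ → Δ(αL) = 1.7764204×10⁻⁵ m/K
ΔT = 1.20×10⁻³ / 1.7764204×10⁻⁵ = 67.5516 K, so T = 23.3 + 67.5516 = 90.8516 °C

T = 90.85 °C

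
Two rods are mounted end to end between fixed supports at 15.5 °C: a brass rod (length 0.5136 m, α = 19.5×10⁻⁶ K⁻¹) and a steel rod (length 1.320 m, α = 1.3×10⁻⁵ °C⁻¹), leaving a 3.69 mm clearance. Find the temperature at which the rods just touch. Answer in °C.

T = 151 °C

Gap closes when ΔL₁ + ΔL₂ = 3.69 mm = 3.69×10⁻³ m
(α₁L₁ + α₂L₂)ΔT = g
α₁L₁ + α₂L₂ = 19.5×10⁻⁶×0.5136 + 1.3×10⁻⁵×1.320 = 2.71752×10⁻⁵ m/K
ΔT = 3.69×10⁻³ / 2.71752×10⁻⁵ = 135.79 K
T = 15.5 + 135.79 = 151.29 °C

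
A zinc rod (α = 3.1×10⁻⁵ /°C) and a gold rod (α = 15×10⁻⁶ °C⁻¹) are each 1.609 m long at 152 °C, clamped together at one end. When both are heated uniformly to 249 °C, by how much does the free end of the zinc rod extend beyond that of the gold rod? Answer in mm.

ΔT = 97 K
zinc: ΔL = 3.1×10⁻⁵ × 1.609 m × 97 = 4.8383×10⁻³ m = 4.8383 mm
gold: ΔL = 15×10⁻⁶ × 1.609 m × 97 = 2.3411×10⁻³ m = 2.3411 mm
difference = 4.8383 − 2.3411 = 2.4972 mm

2.50 mm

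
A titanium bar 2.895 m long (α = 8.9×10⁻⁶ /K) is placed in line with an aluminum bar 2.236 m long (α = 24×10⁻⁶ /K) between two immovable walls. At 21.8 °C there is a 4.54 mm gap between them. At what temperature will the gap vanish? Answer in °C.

Gap closes when ΔL₁ + ΔL₂ = 4.54 mm = 4.54×10⁻³ m
(α₁L₁ + α₂L₂)ΔT = g
α₁L₁ + α₂L₂ = 8.9×10⁻⁶×2.895 + 24×10⁻⁶×2.236 = 7.94295×10⁻⁵ m/K
ΔT = 4.54×10⁻³ / 7.94295×10⁻⁵ = 57.158 K
T = 21.8 + 57.158 = 78.958 °C

T = 79.0 °C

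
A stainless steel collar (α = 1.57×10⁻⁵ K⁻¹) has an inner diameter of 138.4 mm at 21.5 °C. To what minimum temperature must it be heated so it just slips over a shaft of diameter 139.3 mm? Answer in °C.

Required Δd = 139.3 − 138.4 = 0.9 mm
Δd = αd₀ΔT ⇒ ΔT = Δd/(αd₀) = 0.9 / (1.57×10⁻⁵ × 138.4) = 414.20 K
T_min = 21.5 + 414.20 = 435.70 °C

T = 436 °C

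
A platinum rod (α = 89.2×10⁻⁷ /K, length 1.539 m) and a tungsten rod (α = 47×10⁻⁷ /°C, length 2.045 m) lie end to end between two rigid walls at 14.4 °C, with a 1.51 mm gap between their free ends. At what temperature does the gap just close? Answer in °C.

α₁L₁ = 1.372788×10⁻⁵ m/K, α₂L₂ = 9.6115×10⁻⁶ m/K → total 2.333938×10⁻⁵ m/K
ΔT = g/(α₁L₁+α₂L₂) = 1.51×10⁻³ / 2.333938×10⁻⁵ = 64.698 K
T = 14.4 + 64.698 = 79.098 °C

T = 79.1 °C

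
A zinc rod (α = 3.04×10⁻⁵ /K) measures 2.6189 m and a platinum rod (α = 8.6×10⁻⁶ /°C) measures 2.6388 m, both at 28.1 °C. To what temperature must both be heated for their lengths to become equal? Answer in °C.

T = 377.7 °C

Equal length when α₁L₁ΔT − α₂L₂ΔT = L₂ − L₁ = 1.99×10⁻² m
α₁L₁ = 7.961456×10⁻⁵, α₂L₂ = 2.269368×10⁻⁵ → Δ(αL) = 5.692088×10⁻⁵ m/K
ΔT = 1.99×10⁻² / 5.692088×10⁻⁵ = 349.608 K, so T = 28.1 + 349.608 = 377.708 °C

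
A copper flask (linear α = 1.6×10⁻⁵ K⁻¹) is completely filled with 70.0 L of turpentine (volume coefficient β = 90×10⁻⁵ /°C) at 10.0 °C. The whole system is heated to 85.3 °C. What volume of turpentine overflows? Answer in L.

The flask also expands: β_container ≈ 3α = 4.8×10⁻⁵ /K
Net overflow = V₀(β_liq − 3α_cont)ΔT
β − 3α = 9.00×10⁻⁴ − 4.8×10⁻⁵ = 8.52×10⁻⁴ /K; ΔT = 75.3 K
ΔV = 70.0 × 8.52×10⁻⁴ × 75.3 = 4.49 L

4.49 L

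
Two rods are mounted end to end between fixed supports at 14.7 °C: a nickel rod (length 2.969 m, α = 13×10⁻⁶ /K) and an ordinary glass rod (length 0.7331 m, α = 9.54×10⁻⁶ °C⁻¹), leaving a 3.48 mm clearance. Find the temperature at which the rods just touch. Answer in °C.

α₁L₁ = 3.8597×10⁻⁵ m/K, α₂L₂ = 6.993774×10⁻⁶ m/K → total 4.5590774×10⁻⁵ m/K
ΔT = g/(α₁L₁+α₂L₂) = 3.48×10⁻³ / 4.5590774×10⁻⁵ = 76.331 K
T = 14.7 + 76.331 = 91.031 °C

T = 91.0 °C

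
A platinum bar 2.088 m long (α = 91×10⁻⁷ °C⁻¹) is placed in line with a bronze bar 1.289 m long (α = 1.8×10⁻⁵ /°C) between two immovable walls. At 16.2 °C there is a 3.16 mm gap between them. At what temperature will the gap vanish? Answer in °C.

T = 91.1 °C

Gap closes when ΔL₁ + ΔL₂ = 3.16 mm = 3.16×10⁻³ m
(α₁L₁ + α₂L₂)ΔT = g
α₁L₁ + α₂L₂ = 91×10⁻⁷×2.088 + 1.8×10⁻⁵×1.289 = 4.22028×10⁻⁵ m/K
ΔT = 3.16×10⁻³ / 4.22028×10⁻⁵ = 74.877 K
T = 16.2 + 74.877 = 91.077 °C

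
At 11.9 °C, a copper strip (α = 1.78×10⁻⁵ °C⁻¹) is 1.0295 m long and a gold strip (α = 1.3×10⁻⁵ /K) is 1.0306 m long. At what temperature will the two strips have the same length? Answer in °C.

T = 235.1 °C

L₁(1 + α₁ΔT) = L₂(1 + α₂ΔT) ⇒ ΔT = (L₂ − L₁)/(α₁L₁ − α₂L₂)
L₂ − L₁ = 1.0306 − 1.0295 = 1.10×10⁻³ m
α₁L₁ − α₂L₂ = 1.78×10⁻⁵×1.0295 − 1.3×10⁻⁵×1.0306 = 4.9273×10⁻⁶ m/K
ΔT = 1.10×10⁻³ / 4.9273×10⁻⁶ = 223.246 K
T = 11.9 + 223.246 = 235.146 °C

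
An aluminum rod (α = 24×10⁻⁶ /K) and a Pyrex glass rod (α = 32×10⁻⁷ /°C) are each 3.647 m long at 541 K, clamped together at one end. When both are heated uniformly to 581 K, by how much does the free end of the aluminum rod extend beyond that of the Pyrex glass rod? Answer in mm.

3.03 mm

ΔT = 40 K
aluminum: ΔL = 24×10⁻⁶ × 3.647 m × 40 = 3.5011×10⁻³ m = 3.5011 mm
Pyrex glass: ΔL = 32×10⁻⁷ × 3.647 m × 40 = 4.6682×10⁻⁴ m = 0.46682 mm
difference = 3.5011 − 0.46682 = 3.03428 mm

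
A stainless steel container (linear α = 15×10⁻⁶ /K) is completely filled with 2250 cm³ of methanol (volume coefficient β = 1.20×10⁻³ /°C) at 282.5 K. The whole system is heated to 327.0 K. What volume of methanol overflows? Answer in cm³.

The container also expands: β_container ≈ 3α = 4.5×10⁻⁵ /K
Net overflow = V₀(β_liq − 3α_cont)ΔT
β − 3α = 1.20×10⁻³ − 4.5×10⁻⁵ = 1.155×10⁻³ /K; ΔT = 44.5 K
ΔV = 2250 × 1.155×10⁻³ × 44.5 = 116 cm³

116 cm³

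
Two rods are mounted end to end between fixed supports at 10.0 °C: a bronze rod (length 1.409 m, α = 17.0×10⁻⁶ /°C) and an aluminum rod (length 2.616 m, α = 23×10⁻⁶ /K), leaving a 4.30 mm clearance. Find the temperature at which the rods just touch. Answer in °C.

Gap closes when ΔL₁ + ΔL₂ = 4.30 mm = 4.30×10⁻³ m
(α₁L₁ + α₂L₂)ΔT = g
α₁L₁ + α₂L₂ = 17.0×10⁻⁶×1.409 + 23×10⁻⁶×2.616 = 8.4121×10⁻⁵ m/K
ΔT = 4.30×10⁻³ / 8.4121×10⁻⁵ = 51.117 K
T = 10.0 + 51.117 = 61.117 °C

T = 61.1 °C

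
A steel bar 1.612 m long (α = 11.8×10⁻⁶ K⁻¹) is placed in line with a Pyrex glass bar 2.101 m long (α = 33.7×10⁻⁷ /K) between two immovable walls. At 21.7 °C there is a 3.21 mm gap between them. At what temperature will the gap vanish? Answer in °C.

T = 145 °C

α₁L₁ = 1.90216×10⁻⁵ m/K, α₂L₂ = 7.08037×10⁻⁶ m/K → total 2.610197×10⁻⁵ m/K
ΔT = g/(α₁L₁+α₂L₂) = 3.21×10⁻³ / 2.610197×10⁻⁵ = 122.98 K
T = 21.7 + 122.98 = 144.68 °C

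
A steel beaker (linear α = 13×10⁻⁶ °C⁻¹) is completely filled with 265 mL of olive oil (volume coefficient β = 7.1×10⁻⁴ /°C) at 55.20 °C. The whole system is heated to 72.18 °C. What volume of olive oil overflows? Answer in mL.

3.02 mL

The beaker also expands: β_container ≈ 3α = 3.9×10⁻⁵ /K
Net overflow = V₀(β_liq − 3α_cont)ΔT
β − 3α = 7.10×10⁻⁴ − 3.9×10⁻⁵ = 6.71×10⁻⁴ /K; ΔT = 16.98 K
ΔV = 265 × 6.71×10⁻⁴ × 16.98 = 3.02 mL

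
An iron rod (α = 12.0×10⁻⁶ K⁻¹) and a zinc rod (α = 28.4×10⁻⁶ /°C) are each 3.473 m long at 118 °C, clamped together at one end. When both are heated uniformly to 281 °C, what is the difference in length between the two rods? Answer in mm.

ΔT = 163 K
iron: ΔL = 12.0×10⁻⁶ × 3.473 m × 163 = 6.7932×10⁻³ m = 6.7932 mm
zinc: ΔL = 28.4×10⁻⁶ × 3.473 m × 163 = 1.6077×10⁻² m = 16.077 mm
difference = 16.077 − 6.7932 = 9.2838 mm

9.28 mm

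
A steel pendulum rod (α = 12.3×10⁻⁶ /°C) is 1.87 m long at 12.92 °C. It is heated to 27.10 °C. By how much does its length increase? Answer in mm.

ΔL = 0.326 mm

|ΔT| = |27.10 − 12.92| = 14.18 K
ΔL = αL₀ΔT = (12.3×10⁻⁶)(1.87)(14.18) = 3.26×10⁻⁴ m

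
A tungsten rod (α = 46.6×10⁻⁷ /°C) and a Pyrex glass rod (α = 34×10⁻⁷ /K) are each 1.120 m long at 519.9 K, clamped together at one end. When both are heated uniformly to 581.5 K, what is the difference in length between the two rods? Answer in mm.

0.0869 mm

ΔT = 61.6 K
tungsten: ΔL = 46.6×10⁻⁷ × 1.120 m × 61.6 = 3.2150×10⁻⁴ m = 0.32150 mm
Pyrex glass: ΔL = 34×10⁻⁷ × 1.120 m × 61.6 = 2.3457×10⁻⁴ m = 0.23457 mm
difference = 0.32150 − 0.23457 = 0.08693 mm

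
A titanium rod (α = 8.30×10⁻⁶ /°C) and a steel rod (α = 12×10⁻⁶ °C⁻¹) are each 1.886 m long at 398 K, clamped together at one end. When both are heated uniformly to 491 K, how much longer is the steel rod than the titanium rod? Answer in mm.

0.649 mm

ΔT = 93 K
titanium: ΔL = 8.30×10⁻⁶ × 1.886 m × 93 = 1.4558×10⁻³ m = 1.4558 mm
steel: ΔL = 12×10⁻⁶ × 1.886 m × 93 = 2.1048×10⁻³ m = 2.1048 mm
difference = 2.1048 − 1.4558 = 0.6490 mm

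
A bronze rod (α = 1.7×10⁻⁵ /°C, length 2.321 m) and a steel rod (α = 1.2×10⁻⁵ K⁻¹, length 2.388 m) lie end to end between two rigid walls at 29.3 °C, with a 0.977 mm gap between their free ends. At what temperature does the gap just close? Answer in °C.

Gap closes when ΔL₁ + ΔL₂ = 0.977 mm = 9.77×10⁻⁴ m
(α₁L₁ + α₂L₂)ΔT = g
α₁L₁ + α₂L₂ = 1.7×10⁻⁵×2.321 + 1.2×10⁻⁵×2.388 = 6.8113×10⁻⁵ m/K
ΔT = 9.77×10⁻⁴ / 6.8113×10⁻⁵ = 14.344 K
T = 29.3 + 14.344 = 43.644 °C

T = 43.6 °C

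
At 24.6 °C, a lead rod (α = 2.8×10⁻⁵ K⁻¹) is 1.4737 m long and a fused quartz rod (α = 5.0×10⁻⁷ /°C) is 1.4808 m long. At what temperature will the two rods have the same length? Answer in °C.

T = 199.8 °C

L₁(1 + α₁ΔT) = L₂(1 + α₂ΔT) ⇒ ΔT = (L₂ − L₁)/(α₁L₁ − α₂L₂)
L₂ − L₁ = 1.4808 − 1.4737 = 7.10×10⁻³ m
α₁L₁ − α₂L₂ = 2.8×10⁻⁵×1.4737 − 5.0×10⁻⁷×1.4808 = 4.05232×10⁻⁵ m/K
ΔT = 7.10×10⁻³ / 4.05232×10⁻⁵ = 175.208 K
T = 24.6 + 175.208 = 199.808 °C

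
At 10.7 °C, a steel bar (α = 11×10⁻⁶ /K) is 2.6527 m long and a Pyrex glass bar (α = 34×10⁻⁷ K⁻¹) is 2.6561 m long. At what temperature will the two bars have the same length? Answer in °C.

T = 179.4 °C

L₁(1 + α₁ΔT) = L₂(1 + α₂ΔT) ⇒ ΔT = (L₂ − L₁)/(α₁L₁ − α₂L₂)
L₂ − L₁ = 2.6561 − 2.6527 = 3.40×10⁻³ m
α₁L₁ − α₂L₂ = 11×10⁻⁶×2.6527 − 34×10⁻⁷×2.6561 = 2.014896×10⁻⁵ m/K
ΔT = 3.40×10⁻³ / 2.014896×10⁻⁵ = 168.743 K
T = 10.7 + 168.743 = 179.443 °C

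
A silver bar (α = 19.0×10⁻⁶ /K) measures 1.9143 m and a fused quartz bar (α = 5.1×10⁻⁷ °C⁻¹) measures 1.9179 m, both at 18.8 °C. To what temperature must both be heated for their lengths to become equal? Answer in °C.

Equal length when α₁L₁ΔT − α₂L₂ΔT = L₂ − L₁ = 3.60×10⁻³ m
α₁L₁ = 3.63717×10⁻⁵, α₂L₂ = 9.78129×10⁻⁷ → Δ(αL) = 3.5393571×10⁻⁵ m/K
ΔT = 3.60×10⁻³ / 3.5393571×10⁻⁵ = 101.713 K, so T = 18.8 + 101.713 = 120.513 °C

T = 120.5 °C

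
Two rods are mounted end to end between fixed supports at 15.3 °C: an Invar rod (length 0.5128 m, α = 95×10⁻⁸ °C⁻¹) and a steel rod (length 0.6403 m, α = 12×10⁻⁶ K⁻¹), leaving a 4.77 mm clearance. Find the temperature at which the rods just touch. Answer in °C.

Gap closes when ΔL₁ + ΔL₂ = 4.77 mm = 4.77×10⁻³ m
(α₁L₁ + α₂L₂)ΔT = g
α₁L₁ + α₂L₂ = 95×10⁻⁸×0.5128 + 12×10⁻⁶×0.6403 = 8.17076×10⁻⁶ m/K
ΔT = 4.77×10⁻³ / 8.17076×10⁻⁶ = 583.79 K
T = 15.3 + 583.79 = 599.09 °C

T = 599 °C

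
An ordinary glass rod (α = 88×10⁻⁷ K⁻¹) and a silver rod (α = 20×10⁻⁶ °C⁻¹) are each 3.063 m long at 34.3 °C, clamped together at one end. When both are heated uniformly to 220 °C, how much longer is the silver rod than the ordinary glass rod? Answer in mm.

ΔT = 185.7 K
ordinary glass: ΔL = 88×10⁻⁷ × 3.063 m × 185.7 = 5.0054×10⁻³ m = 5.0054 mm
silver: ΔL = 20×10⁻⁶ × 3.063 m × 185.7 = 1.1376×10⁻² m = 11.376 mm
difference = 11.376 − 5.0054 = 6.3706 mm

6.37 mm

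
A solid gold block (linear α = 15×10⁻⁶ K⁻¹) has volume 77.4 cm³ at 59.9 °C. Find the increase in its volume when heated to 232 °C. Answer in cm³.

ΔV = 0.599 cm³

Isotropic solid: β ≈ 3α = 4.5×10⁻⁵ /K; ΔT = 172.1 K
ΔV = 3αV₀ΔT = 3(15×10⁻⁶)(77.4)(172.1) = 0.599 cm³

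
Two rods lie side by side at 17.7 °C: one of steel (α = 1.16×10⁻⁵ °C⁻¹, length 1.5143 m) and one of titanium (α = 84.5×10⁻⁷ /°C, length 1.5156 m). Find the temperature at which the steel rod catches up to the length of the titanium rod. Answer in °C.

Equal length when α₁L₁ΔT − α₂L₂ΔT = L₂ − L₁ = 1.30×10⁻³ m
α₁L₁ = 1.756588×10⁻⁵, α₂L₂ = 1.280682×10⁻⁵ → Δ(αL) = 4.75906×10⁻⁶ m/K
ΔT = 1.30×10⁻³ / 4.75906×10⁻⁶ = 273.163 K, so T = 17.7 + 273.163 = 290.863 °C

T = 290.9 °C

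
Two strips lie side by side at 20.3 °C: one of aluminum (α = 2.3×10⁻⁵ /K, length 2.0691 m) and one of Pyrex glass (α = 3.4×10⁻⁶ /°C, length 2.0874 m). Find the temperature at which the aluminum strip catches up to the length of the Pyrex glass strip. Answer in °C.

Equal length when α₁L₁ΔT − α₂L₂ΔT = L₂ − L₁ = 1.83×10⁻² m
α₁L₁ = 4.75893×10⁻⁵, α₂L₂ = 7.09716×10⁻⁶ → Δ(αL) = 4.049214×10⁻⁵ m/K
ΔT = 1.83×10⁻² / 4.049214×10⁻⁵ = 451.940 K, so T = 20.3 + 451.940 = 472.240 °C

T = 472.2 °C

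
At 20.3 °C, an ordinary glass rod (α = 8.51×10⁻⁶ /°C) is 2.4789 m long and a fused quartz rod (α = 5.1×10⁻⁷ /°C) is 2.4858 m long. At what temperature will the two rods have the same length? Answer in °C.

L₁(1 + α₁ΔT) = L₂(1 + α₂ΔT) ⇒ ΔT = (L₂ − L₁)/(α₁L₁ − α₂L₂)
L₂ − L₁ = 2.4858 − 2.4789 = 6.90×10⁻³ m
α₁L₁ − α₂L₂ = 8.51×10⁻⁶×2.4789 − 5.1×10⁻⁷×2.4858 = 1.9827681×10⁻⁵ m/K
ΔT = 6.90×10⁻³ / 1.9827681×10⁻⁵ = 347.998 K
T = 20.3 + 347.998 = 368.298 °C

T = 368.3 °C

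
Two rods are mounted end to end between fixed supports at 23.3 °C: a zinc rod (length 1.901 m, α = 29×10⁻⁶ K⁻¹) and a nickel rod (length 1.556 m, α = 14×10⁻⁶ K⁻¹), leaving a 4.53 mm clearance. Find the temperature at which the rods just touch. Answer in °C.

α₁L₁ = 5.5129×10⁻⁵ m/K, α₂L₂ = 2.1784×10⁻⁵ m/K → total 7.6913×10⁻⁵ m/K
ΔT = g/(α₁L₁+α₂L₂) = 4.53×10⁻³ / 7.6913×10⁻⁵ = 58.898 K
T = 23.3 + 58.898 = 82.198 °C

T = 82.2 °C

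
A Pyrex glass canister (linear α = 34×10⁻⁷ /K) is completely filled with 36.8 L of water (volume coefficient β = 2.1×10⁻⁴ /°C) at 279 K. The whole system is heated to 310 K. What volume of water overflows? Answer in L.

The canister also expands: β_container ≈ 3α = 1.02×10⁻⁵ /K
Net overflow = V₀(β_liq − 3α_cont)ΔT
β − 3α = 2.10×10⁻⁴ − 1.02×10⁻⁵ = 1.998×10⁻⁴ /K; ΔT = 31 K
ΔV = 36.8 × 1.998×10⁻⁴ × 31 = 0.228 L

0.228 L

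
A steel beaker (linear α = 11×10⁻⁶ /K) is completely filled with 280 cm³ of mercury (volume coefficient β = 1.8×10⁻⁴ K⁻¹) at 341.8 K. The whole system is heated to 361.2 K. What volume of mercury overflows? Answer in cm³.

0.799 cm³

The beaker also expands: β_container ≈ 3α = 3.3×10⁻⁵ /K
Net overflow = V₀(β_liq − 3α_cont)ΔT
β − 3α = 1.80×10⁻⁴ − 3.3×10⁻⁵ = 1.47×10⁻⁴ /K; ΔT = 19.4 K
ΔV = 280 × 1.47×10⁻⁴ × 19.4 = 0.799 cm³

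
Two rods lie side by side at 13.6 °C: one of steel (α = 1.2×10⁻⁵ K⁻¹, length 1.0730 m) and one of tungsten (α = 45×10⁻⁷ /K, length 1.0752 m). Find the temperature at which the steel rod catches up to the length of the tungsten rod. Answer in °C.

T = 287.3 °C

Equal length when α₁L₁ΔT − α₂L₂ΔT = L₂ − L₁ = 2.20×10⁻³ m
α₁L₁ = 1.2876×10⁻⁵, α₂L₂ = 4.8384×10⁻⁶ → Δ(αL) = 8.0376×10⁻⁶ m/K
ΔT = 2.20×10⁻³ / 8.0376×10⁻⁶ = 273.714 K, so T = 13.6 + 273.714 = 287.314 °C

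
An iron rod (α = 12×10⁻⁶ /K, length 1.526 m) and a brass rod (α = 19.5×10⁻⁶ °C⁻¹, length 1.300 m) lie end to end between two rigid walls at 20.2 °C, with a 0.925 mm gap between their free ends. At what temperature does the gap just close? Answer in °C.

Gap closes when ΔL₁ + ΔL₂ = 0.925 mm = 9.25×10⁻⁴ m
(α₁L₁ + α₂L₂)ΔT = g
α₁L₁ + α₂L₂ = 12×10⁻⁶×1.526 + 19.5×10⁻⁶×1.300 = 4.3662×10⁻⁵ m/K
ΔT = 9.25×10⁻⁴ / 4.3662×10⁻⁵ = 21.185 K
T = 20.2 + 21.185 = 41.385 °C

T = 41.4 °C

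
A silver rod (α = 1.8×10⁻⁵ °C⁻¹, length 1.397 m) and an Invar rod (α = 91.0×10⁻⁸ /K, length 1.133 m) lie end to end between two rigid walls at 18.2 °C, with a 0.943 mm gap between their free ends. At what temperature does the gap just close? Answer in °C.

T = 54.2 °C

Gap closes when ΔL₁ + ΔL₂ = 0.943 mm = 9.43×10⁻⁴ m
(α₁L₁ + α₂L₂)ΔT = g
α₁L₁ + α₂L₂ = 1.8×10⁻⁵×1.397 + 91.0×10⁻⁸×1.133 = 2.617703×10⁻⁵ m/K
ΔT = 9.43×10⁻⁴ / 2.617703×10⁻⁵ = 36.024 K
T = 18.2 + 36.024 = 54.224 °C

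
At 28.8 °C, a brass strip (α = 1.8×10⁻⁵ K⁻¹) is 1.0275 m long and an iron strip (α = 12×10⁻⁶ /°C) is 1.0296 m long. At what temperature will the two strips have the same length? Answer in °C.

Equal length when α₁L₁ΔT − α₂L₂ΔT = L₂ − L₁ = 2.10×10⁻³ m
α₁L₁ = 1.8495×10⁻⁵, α₂L₂ = 1.23552×10⁻⁵ → Δ(αL) = 6.1398×10⁻⁶ m/K
ΔT = 2.10×10⁻³ / 6.1398×10⁻⁶ = 342.031 K, so T = 28.8 + 342.031 = 370.831 °C

T = 370.8 °C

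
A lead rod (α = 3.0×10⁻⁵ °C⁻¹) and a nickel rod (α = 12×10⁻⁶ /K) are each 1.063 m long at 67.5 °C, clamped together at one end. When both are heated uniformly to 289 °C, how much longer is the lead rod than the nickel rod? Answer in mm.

4.24 mm

ΔT = 221.5 K
lead: ΔL = 3.0×10⁻⁵ × 1.063 m × 221.5 = 7.0636×10⁻³ m = 7.0636 mm
nickel: ΔL = 12×10⁻⁶ × 1.063 m × 221.5 = 2.8255×10⁻³ m = 2.8255 mm
difference = 7.0636 − 2.8255 = 4.2381 mm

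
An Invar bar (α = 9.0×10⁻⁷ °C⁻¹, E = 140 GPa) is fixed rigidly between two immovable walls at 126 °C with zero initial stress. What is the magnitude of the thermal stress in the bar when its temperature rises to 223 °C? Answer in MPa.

σ = 12.2 MPa

Fully constrained: the free strain ε = αΔT is blocked, so σ = Eε = EαΔT.
|ΔT| = 97 K
σ = 140×10⁹ × 9.0×10⁻⁷ × 97 = 1.22×10⁷ Pa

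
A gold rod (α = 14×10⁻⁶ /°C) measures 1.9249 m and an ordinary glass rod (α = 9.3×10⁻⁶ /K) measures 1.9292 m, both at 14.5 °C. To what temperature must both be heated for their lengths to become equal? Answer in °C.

T = 491.9 °C

Equal length when α₁L₁ΔT − α₂L₂ΔT = L₂ − L₁ = 4.30×10⁻³ m
α₁L₁ = 2.69486×10⁻⁵, α₂L₂ = 1.794156×10⁻⁵ → Δ(αL) = 9.00704×10⁻⁶ m/K
ΔT = 4.30×10⁻³ / 9.00704×10⁻⁶ = 477.404 K, so T = 14.5 + 477.404 = 491.904 °C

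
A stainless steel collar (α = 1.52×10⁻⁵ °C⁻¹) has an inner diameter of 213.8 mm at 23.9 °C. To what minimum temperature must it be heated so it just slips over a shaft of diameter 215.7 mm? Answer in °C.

T = 609 °C

Required Δd = 215.7 − 213.8 = 1.9 mm
Δd = αd₀ΔT ⇒ ΔT = Δd/(αd₀) = 1.9 / (1.52×10⁻⁵ × 213.8) = 584.66 K
T_min = 23.9 + 584.66 = 608.56 °C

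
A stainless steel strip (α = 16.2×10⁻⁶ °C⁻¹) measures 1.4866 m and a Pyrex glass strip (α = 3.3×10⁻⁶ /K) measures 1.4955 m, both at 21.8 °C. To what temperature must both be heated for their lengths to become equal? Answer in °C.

T = 486.6 °C

Equal length when α₁L₁ΔT − α₂L₂ΔT = L₂ − L₁ = 8.90×10⁻³ m
α₁L₁ = 2.408292×10⁻⁵, α₂L₂ = 4.93515×10⁻⁶ → Δ(αL) = 1.914777×10⁻⁵ m/K
ΔT = 8.90×10⁻³ / 1.914777×10⁻⁵ = 464.806 K, so T = 21.8 + 464.806 = 486.606 °C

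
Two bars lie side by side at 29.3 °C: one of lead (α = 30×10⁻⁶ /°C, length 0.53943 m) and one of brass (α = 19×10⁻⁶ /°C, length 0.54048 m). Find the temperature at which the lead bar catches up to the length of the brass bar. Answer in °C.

T = 206.9 °C

L₁(1 + α₁ΔT) = L₂(1 + α₂ΔT) ⇒ ΔT = (L₂ − L₁)/(α₁L₁ − α₂L₂)
L₂ − L₁ = 0.54048 − 0.53943 = 1.05×10⁻³ m
α₁L₁ − α₂L₂ = 30×10⁻⁶×0.53943 − 19×10⁻⁶×0.54048 = 5.91378×10⁻⁶ m/K
ΔT = 1.05×10⁻³ / 5.91378×10⁻⁶ = 177.551 K
T = 29.3 + 177.551 = 206.851 °C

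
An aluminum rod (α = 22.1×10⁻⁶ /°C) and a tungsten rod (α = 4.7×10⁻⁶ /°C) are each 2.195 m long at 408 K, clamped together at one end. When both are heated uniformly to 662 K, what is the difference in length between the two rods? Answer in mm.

9.70 mm

ΔT = 254 K
aluminum: ΔL = 22.1×10⁻⁶ × 2.195 m × 254 = 1.2321×10⁻² m = 12.321 mm
tungsten: ΔL = 4.7×10⁻⁶ × 2.195 m × 254 = 2.6204×10⁻³ m = 2.6204 mm
difference = 12.321 − 2.6204 = 9.7006 mm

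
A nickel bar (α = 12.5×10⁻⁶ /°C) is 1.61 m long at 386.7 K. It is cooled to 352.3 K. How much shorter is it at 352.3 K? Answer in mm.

|ΔT| = |352.3 − 386.7| = 34.4 K
ΔL = αL₀ΔT = (12.5×10⁻⁶)(1.61)(34.4) = 6.92×10⁻⁴ m

ΔL = 0.692 mm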